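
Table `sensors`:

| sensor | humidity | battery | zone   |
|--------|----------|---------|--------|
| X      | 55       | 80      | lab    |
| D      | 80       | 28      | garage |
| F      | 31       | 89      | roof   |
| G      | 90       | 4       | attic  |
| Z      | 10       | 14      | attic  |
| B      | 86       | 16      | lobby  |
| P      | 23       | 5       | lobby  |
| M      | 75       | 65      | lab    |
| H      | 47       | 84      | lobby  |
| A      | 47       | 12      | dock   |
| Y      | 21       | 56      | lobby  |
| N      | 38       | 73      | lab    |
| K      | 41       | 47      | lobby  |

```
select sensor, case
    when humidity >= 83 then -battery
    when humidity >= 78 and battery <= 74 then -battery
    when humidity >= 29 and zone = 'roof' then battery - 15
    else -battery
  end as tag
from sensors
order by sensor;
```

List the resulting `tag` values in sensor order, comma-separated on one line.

sensor=A: ELSE → -12
sensor=B: humidity >= 83 → -16
sensor=D: humidity >= 78 and battery <= 74 → -28
sensor=F: humidity >= 29 and zone = 'roof' → 74
sensor=G: humidity >= 83 → -4
sensor=H: ELSE → -84
sensor=K: ELSE → -47
sensor=M: ELSE → -65
sensor=N: ELSE → -73
sensor=P: ELSE → -5
sensor=X: ELSE → -80
sensor=Y: ELSE → -56
sensor=Z: ELSE → -14

-12, -16, -28, 74, -4, -84, -47, -65, -73, -5, -80, -56, -14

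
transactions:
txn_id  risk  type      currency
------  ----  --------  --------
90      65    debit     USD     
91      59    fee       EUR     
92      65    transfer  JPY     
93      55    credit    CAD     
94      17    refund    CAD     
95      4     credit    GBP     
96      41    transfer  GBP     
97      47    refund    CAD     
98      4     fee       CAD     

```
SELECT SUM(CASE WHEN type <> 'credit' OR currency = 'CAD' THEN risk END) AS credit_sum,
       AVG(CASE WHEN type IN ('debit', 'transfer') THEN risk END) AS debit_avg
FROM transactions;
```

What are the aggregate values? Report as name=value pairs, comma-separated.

[credit_sum: type <> 'credit' OR currency = 'CAD']
txn_id=90: ✓ → 65
txn_id=91: ✓ → 59
txn_id=92: ✓ → 65
txn_id=93: ✓ → 55
txn_id=94: ✓ → 17
txn_id=95: ✗
txn_id=96: ✓ → 41
txn_id=97: ✓ → 47
txn_id=98: ✓ → 4
credit_sum = 65 + 59 + 65 + 55 + 17 + 41 + 47 + 4 = 353
—
[debit_avg: type IN ('debit', 'transfer')]
txn_id=90: ✓ → 65
txn_id=91: ✗
txn_id=92: ✓ → 65
txn_id=93: ✗
txn_id=94: ✗
txn_id=95: ✗
txn_id=96: ✓ → 41
txn_id=97: ✗
txn_id=98: ✗
debit_avg = (65 + 65 + 41) / 3 = 57

credit_sum=353, debit_avg=57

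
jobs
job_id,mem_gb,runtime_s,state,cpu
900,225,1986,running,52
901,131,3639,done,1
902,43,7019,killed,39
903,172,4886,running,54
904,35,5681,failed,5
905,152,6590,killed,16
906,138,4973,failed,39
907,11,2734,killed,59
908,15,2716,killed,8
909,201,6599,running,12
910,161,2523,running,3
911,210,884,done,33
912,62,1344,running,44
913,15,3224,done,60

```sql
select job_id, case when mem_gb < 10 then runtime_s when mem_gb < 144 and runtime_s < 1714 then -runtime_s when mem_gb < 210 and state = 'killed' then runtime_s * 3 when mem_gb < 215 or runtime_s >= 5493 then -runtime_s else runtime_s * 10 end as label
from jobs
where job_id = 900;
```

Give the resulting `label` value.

job_id = 900: mem_gb=225, runtime_s=1986, state=running, cpu=52.
mem_gb < 10 → false
mem_gb < 144 and runtime_s < 1714 → false
mem_gb < 210 and state = 'killed' → false
mem_gb < 215 or runtime_s >= 5493 → false
No prior WHEN matched → ELSE → 19860

19860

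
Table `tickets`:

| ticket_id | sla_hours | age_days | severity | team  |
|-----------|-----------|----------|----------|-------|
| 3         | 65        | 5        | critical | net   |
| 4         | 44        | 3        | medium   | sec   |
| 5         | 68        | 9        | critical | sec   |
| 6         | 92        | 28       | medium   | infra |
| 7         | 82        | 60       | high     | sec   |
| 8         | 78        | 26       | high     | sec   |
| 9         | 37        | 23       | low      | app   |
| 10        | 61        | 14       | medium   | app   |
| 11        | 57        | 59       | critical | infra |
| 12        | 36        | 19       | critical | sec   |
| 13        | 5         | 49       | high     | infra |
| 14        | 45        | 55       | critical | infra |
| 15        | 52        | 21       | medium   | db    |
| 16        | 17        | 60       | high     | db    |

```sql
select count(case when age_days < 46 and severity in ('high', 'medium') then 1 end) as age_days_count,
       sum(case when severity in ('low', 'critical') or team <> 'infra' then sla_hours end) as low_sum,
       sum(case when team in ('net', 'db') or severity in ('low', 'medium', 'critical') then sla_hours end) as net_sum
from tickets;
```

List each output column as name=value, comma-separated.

[age_days_count: age_days < 46 and severity in ('high', 'medium')]
ticket_id=3: ✗
ticket_id=4: ✓ → 1
ticket_id=5: ✗
ticket_id=6: ✓ → 1
ticket_id=7: ✗
ticket_id=8: ✓ → 1
ticket_id=9: ✗
ticket_id=10: ✓ → 1
ticket_id=11: ✗
ticket_id=12: ✗
ticket_id=13: ✗
ticket_id=14: ✗
ticket_id=15: ✓ → 1
ticket_id=16: ✗
age_days_count = COUNT(1, 1, 1, 1, 1) = 5
—
[low_sum: severity in ('low', 'critical') or team <> 'infra']
ticket_id=3: ✓ → 65
ticket_id=4: ✓ → 44
ticket_id=5: ✓ → 68
ticket_id=6: ✗
ticket_id=7: ✓ → 82
ticket_id=8: ✓ → 78
ticket_id=9: ✓ → 37
ticket_id=10: ✓ → 61
ticket_id=11: ✓ → 57
ticket_id=12: ✓ → 36
ticket_id=13: ✗
ticket_id=14: ✓ → 45
ticket_id=15: ✓ → 52
ticket_id=16: ✓ → 17
low_sum = 65 + 44 + 68 + 82 + 78 + 37 + 61 + 57 + 36 + 45 + 52 + 17 = 642
—
[net_sum: team in ('net', 'db') or severity in ('low', 'medium', 'critical')]
ticket_id=3: ✓ → 65
ticket_id=4: ✓ → 44
ticket_id=5: ✓ → 68
ticket_id=6: ✓ → 92
ticket_id=7: ✗
ticket_id=8: ✗
ticket_id=9: ✓ → 37
ticket_id=10: ✓ → 61
ticket_id=11: ✓ → 57
ticket_id=12: ✓ → 36
ticket_id=13: ✗
ticket_id=14: ✓ → 45
ticket_id=15: ✓ → 52
ticket_id=16: ✓ → 17
net_sum = 65 + 44 + 68 + 92 + 37 + 61 + 57 + 36 + 45 + 52 + 17 = 574

age_days_count=5, low_sum=642, net_sum=574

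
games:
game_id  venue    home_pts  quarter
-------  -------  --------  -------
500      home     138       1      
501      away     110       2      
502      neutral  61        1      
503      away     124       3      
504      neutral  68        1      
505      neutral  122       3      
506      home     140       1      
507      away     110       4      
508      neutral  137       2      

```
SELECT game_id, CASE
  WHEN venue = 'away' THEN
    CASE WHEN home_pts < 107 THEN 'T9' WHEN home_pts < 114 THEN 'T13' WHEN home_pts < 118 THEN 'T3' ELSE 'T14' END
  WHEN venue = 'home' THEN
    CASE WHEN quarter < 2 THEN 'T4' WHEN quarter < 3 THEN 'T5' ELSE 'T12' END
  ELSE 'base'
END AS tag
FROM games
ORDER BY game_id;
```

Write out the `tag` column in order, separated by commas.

T4, T13, base, T14, base, base, T4, T13, base

game_id=500: venue='home' → inner[quarter < 2] → T4
game_id=501: venue='away' → inner[home_pts < 114] → T13
game_id=502: venue='neutral' → outer ELSE → base
game_id=503: venue='away' → inner[ELSE] → T14
game_id=504: venue='neutral' → outer ELSE → base
game_id=505: venue='neutral' → outer ELSE → base
game_id=506: venue='home' → inner[quarter < 2] → T4
game_id=507: venue='away' → inner[home_pts < 114] → T13
game_id=508: venue='neutral' → outer ELSE → base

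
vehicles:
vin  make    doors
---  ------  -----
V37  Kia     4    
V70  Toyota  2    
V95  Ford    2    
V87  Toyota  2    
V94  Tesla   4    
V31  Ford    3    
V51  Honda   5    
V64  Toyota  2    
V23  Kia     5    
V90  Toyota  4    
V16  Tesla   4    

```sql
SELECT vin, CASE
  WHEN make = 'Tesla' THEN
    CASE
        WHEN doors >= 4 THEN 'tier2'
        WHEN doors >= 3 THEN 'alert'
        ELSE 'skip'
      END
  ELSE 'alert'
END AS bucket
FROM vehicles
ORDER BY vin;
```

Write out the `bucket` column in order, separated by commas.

tier2, alert, alert, alert, alert, alert, alert, alert, alert, tier2, alert

vin=V16: make='Tesla' → inner[doors >= 4] → tier2
vin=V23: make='Kia' → outer ELSE → alert
vin=V31: make='Ford' → outer ELSE → alert
vin=V37: make='Kia' → outer ELSE → alert
vin=V51: make='Honda' → outer ELSE → alert
vin=V64: make='Toyota' → outer ELSE → alert
vin=V70: make='Toyota' → outer ELSE → alert
vin=V87: make='Toyota' → outer ELSE → alert
vin=V90: make='Toyota' → outer ELSE → alert
vin=V94: make='Tesla' → inner[doors >= 4] → tier2
vin=V95: make='Ford' → outer ELSE → alert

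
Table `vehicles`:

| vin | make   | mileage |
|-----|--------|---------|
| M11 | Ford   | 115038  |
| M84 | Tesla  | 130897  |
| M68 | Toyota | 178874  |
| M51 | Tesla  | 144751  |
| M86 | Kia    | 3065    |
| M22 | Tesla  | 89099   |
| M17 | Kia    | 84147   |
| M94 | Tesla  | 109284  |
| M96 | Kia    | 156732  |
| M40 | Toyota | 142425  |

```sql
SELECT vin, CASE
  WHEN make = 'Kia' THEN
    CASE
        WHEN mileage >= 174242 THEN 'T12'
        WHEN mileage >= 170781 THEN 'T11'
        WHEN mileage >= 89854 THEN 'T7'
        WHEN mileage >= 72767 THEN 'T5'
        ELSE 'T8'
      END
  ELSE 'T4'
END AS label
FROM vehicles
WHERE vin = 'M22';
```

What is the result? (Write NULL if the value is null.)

T4

vin = M22: make=Tesla, mileage=89099.
make='Tesla' → outer ELSE → T4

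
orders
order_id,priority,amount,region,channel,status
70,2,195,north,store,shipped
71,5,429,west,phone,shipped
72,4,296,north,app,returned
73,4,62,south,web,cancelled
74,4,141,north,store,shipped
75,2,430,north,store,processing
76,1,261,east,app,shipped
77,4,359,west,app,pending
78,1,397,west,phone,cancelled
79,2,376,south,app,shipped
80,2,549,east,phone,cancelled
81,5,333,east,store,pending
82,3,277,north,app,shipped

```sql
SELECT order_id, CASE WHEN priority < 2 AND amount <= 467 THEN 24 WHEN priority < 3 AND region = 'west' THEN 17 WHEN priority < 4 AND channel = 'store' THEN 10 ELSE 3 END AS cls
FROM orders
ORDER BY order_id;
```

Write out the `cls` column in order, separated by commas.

10, 3, 3, 3, 3, 10, 24, 3, 24, 3, 3, 3, 3

order_id=70: priority < 4 AND channel = 'store' → 10
order_id=71: ELSE → 3
order_id=72: ELSE → 3
order_id=73: ELSE → 3
order_id=74: ELSE → 3
order_id=75: priority < 4 AND channel = 'store' → 10
order_id=76: priority < 2 AND amount <= 467 → 24
order_id=77: ELSE → 3
order_id=78: priority < 2 AND amount <= 467 → 24
order_id=79: ELSE → 3
order_id=80: ELSE → 3
order_id=81: ELSE → 3
order_id=82: ELSE → 3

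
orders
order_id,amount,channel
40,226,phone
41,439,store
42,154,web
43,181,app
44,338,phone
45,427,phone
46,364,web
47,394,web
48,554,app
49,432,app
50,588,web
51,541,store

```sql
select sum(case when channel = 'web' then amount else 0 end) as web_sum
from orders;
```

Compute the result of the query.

1500

order_id=40: ✗
order_id=41: ✗
order_id=42: ✓ → 154
order_id=43: ✗
order_id=44: ✗
order_id=45: ✗
order_id=46: ✓ → 364
order_id=47: ✓ → 394
order_id=48: ✗
order_id=49: ✗
order_id=50: ✓ → 588
order_id=51: ✗
web_sum = 154 + 364 + 394 + 588 = 1500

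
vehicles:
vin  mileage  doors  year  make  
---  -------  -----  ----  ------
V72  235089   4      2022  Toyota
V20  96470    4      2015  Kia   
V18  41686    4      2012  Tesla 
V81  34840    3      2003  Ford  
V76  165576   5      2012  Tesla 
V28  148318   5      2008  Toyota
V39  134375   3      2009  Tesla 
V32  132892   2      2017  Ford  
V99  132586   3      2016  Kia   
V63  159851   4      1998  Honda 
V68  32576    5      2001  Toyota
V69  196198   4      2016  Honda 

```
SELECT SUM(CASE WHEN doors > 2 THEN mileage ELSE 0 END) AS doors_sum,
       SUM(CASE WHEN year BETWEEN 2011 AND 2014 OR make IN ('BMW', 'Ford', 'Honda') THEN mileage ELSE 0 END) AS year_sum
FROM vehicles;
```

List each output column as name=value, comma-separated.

doors_sum=1377565, year_sum=731043

[doors_sum: doors > 2]
vin=V72: ✓ → 235089
vin=V20: ✓ → 96470
vin=V18: ✓ → 41686
vin=V81: ✓ → 34840
vin=V76: ✓ → 165576
vin=V28: ✓ → 148318
vin=V39: ✓ → 134375
vin=V32: ✗
vin=V99: ✓ → 132586
vin=V63: ✓ → 159851
vin=V68: ✓ → 32576
vin=V69: ✓ → 196198
doors_sum = 235089 + 96470 + 41686 + 34840 + 165576 + 148318 + 134375 + 132586 + 159851 + 32576 + 196198 = 1377565
—
[year_sum: year BETWEEN 2011 AND 2014 OR make IN ('BMW', 'Ford', 'Honda')]
vin=V72: ✗
vin=V20: ✗
vin=V18: ✓ → 41686
vin=V81: ✓ → 34840
vin=V76: ✓ → 165576
vin=V28: ✗
vin=V39: ✗
vin=V32: ✓ → 132892
vin=V99: ✗
vin=V63: ✓ → 159851
vin=V68: ✗
vin=V69: ✓ → 196198
year_sum = 41686 + 34840 + 165576 + 132892 + 159851 + 196198 = 731043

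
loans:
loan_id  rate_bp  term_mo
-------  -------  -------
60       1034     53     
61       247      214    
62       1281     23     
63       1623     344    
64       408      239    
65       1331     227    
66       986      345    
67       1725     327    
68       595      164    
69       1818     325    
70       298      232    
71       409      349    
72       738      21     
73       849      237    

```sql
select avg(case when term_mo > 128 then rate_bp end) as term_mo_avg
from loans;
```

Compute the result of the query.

loan_id=60: ✗
loan_id=61: ✓ → 247
loan_id=62: ✗
loan_id=63: ✓ → 1623
loan_id=64: ✓ → 408
loan_id=65: ✓ → 1331
loan_id=66: ✓ → 986
loan_id=67: ✓ → 1725
loan_id=68: ✓ → 595
loan_id=69: ✓ → 1818
loan_id=70: ✓ → 298
loan_id=71: ✓ → 409
loan_id=72: ✗
loan_id=73: ✓ → 849
term_mo_avg = (247 + 1623 + 408 + 1331 + 986 + 1725 + 595 + 1818 + 298 + 409 + 849) / 11 = 935.3636363636

935.3636363636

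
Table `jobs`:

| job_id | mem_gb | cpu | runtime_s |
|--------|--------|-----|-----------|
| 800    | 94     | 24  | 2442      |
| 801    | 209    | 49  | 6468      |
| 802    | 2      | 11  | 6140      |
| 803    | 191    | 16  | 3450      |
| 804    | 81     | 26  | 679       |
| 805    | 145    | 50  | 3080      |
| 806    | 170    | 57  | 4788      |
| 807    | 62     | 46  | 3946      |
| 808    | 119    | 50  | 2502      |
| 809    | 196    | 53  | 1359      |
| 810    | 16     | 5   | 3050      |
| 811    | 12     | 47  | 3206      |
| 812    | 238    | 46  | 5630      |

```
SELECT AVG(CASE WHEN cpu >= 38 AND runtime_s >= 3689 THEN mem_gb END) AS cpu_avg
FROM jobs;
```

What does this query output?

169.75

job_id=800: ✗
job_id=801: ✓ → 209
job_id=802: ✗
job_id=803: ✗
job_id=804: ✗
job_id=805: ✗
job_id=806: ✓ → 170
job_id=807: ✓ → 62
job_id=808: ✗
job_id=809: ✗
job_id=810: ✗
job_id=811: ✗
job_id=812: ✓ → 238
cpu_avg = (209 + 170 + 62 + 238) / 4 = 169.75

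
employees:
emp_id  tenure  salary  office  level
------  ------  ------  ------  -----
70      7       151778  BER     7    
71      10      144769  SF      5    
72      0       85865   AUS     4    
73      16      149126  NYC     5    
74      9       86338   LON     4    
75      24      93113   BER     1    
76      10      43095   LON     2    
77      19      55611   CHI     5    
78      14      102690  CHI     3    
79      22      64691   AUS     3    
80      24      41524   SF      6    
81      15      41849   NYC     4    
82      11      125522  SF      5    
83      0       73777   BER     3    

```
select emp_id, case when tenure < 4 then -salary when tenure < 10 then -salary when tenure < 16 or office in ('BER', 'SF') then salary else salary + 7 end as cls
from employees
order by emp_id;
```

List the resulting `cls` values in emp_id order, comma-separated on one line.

-151778, 144769, -85865, 149133, -86338, 93113, 43095, 55618, 102690, 64698, 41524, 41849, 125522, -73777

emp_id=70: tenure < 10 → -151778
emp_id=71: tenure < 16 or office in ('BER', 'SF') → 144769
emp_id=72: tenure < 4 → -85865
emp_id=73: ELSE → 149133
emp_id=74: tenure < 10 → -86338
emp_id=75: tenure < 16 or office in ('BER', 'SF') → 93113
emp_id=76: tenure < 16 or office in ('BER', 'SF') → 43095
emp_id=77: ELSE → 55618
emp_id=78: tenure < 16 or office in ('BER', 'SF') → 102690
emp_id=79: ELSE → 64698
emp_id=80: tenure < 16 or office in ('BER', 'SF') → 41524
emp_id=81: tenure < 16 or office in ('BER', 'SF') → 41849
emp_id=82: tenure < 16 or office in ('BER', 'SF') → 125522
emp_id=83: tenure < 4 → -73777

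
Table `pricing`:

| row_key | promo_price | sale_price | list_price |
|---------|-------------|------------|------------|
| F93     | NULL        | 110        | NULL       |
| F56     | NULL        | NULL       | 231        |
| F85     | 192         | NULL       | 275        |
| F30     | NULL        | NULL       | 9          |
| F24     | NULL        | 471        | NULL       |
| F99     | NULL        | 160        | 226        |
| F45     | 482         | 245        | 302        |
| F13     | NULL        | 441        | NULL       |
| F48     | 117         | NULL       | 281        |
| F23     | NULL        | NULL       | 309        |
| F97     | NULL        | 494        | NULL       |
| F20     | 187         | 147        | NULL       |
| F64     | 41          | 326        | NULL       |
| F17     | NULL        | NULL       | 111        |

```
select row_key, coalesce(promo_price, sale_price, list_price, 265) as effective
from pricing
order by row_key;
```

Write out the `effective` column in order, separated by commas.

441, 111, 187, 309, 471, 9, 482, 117, 231, 41, 192, 110, 494, 160

row_key=F13: promo_price=NULL, sale_price=441 → 441
row_key=F17: promo_price=NULL, sale_price=NULL, list_price=111 → 111
row_key=F20: promo_price=187 → 187
row_key=F23: promo_price=NULL, sale_price=NULL, list_price=309 → 309
row_key=F24: promo_price=NULL, sale_price=471 → 471
row_key=F30: promo_price=NULL, sale_price=NULL, list_price=9 → 9
row_key=F45: promo_price=482 → 482
row_key=F48: promo_price=117 → 117
row_key=F56: promo_price=NULL, sale_price=NULL, list_price=231 → 231
row_key=F64: promo_price=41 → 41
row_key=F85: promo_price=192 → 192
row_key=F93: promo_price=NULL, sale_price=110 → 110
row_key=F97: promo_price=NULL, sale_price=494 → 494
row_key=F99: promo_price=NULL, sale_price=160 → 160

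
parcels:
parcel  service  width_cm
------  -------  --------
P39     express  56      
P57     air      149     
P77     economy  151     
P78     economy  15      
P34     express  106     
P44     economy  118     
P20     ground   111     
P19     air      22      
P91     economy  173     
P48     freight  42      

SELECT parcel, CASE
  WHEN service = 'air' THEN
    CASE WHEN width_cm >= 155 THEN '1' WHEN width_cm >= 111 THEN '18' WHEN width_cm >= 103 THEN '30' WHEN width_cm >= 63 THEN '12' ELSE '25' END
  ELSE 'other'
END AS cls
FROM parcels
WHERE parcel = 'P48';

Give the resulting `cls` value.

other

parcel = P48: service=freight, width_cm=42.
service='freight' → outer ELSE → other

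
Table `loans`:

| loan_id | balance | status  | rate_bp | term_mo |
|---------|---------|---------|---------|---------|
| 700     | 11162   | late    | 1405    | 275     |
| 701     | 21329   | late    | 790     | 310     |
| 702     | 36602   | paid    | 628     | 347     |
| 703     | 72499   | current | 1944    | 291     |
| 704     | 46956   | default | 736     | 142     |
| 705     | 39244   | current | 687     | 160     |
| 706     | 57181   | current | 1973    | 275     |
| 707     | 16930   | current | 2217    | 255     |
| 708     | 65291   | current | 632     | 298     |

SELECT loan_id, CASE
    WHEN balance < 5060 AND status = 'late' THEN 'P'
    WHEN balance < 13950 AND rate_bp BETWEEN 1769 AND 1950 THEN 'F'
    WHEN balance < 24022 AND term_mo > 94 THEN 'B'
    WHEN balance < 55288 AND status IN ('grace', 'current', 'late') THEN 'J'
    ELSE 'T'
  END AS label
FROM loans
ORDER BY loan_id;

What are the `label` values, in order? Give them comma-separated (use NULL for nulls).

loan_id=700: balance < 24022 AND term_mo > 94 → B
loan_id=701: balance < 24022 AND term_mo > 94 → B
loan_id=702: ELSE → T
loan_id=703: ELSE → T
loan_id=704: ELSE → T
loan_id=705: balance < 55288 AND status IN ('grace', 'current', 'late') → J
loan_id=706: ELSE → T
loan_id=707: balance < 24022 AND term_mo > 94 → B
loan_id=708: ELSE → T

B, B, T, T, T, J, T, B, T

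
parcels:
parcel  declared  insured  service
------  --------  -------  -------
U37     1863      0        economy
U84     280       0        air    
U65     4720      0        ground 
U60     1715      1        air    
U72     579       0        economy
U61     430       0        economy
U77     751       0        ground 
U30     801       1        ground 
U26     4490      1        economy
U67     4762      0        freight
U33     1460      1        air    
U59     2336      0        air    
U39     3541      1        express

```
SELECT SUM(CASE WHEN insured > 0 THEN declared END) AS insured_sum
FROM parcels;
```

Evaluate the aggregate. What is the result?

12007

parcel=U37: ✗
parcel=U84: ✗
parcel=U65: ✗
parcel=U60: ✓ → 1715
parcel=U72: ✗
parcel=U61: ✗
parcel=U77: ✗
parcel=U30: ✓ → 801
parcel=U26: ✓ → 4490
parcel=U67: ✗
parcel=U33: ✓ → 1460
parcel=U59: ✗
parcel=U39: ✓ → 3541
insured_sum = 1715 + 801 + 4490 + 1460 + 3541 = 12007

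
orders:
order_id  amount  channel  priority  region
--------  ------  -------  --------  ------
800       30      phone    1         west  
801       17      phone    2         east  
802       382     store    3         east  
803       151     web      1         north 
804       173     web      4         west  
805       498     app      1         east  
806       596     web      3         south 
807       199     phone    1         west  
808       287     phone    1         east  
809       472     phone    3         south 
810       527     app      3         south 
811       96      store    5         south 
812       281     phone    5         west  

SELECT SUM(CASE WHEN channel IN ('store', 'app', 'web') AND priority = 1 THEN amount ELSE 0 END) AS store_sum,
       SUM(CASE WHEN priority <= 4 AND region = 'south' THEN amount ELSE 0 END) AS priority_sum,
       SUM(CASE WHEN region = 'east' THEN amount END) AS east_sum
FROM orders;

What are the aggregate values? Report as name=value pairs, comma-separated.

[store_sum: channel IN ('store', 'app', 'web') AND priority = 1]
order_id=800: ✗
order_id=801: ✗
order_id=802: ✗
order_id=803: ✓ → 151
order_id=804: ✗
order_id=805: ✓ → 498
order_id=806: ✗
order_id=807: ✗
order_id=808: ✗
order_id=809: ✗
order_id=810: ✗
order_id=811: ✗
order_id=812: ✗
store_sum = 151 + 498 = 649
—
[priority_sum: priority <= 4 AND region = 'south']
order_id=800: ✗
order_id=801: ✗
order_id=802: ✗
order_id=803: ✗
order_id=804: ✗
order_id=805: ✗
order_id=806: ✓ → 596
order_id=807: ✗
order_id=808: ✗
order_id=809: ✓ → 472
order_id=810: ✓ → 527
order_id=811: ✗
order_id=812: ✗
priority_sum = 596 + 472 + 527 = 1595
—
[east_sum: region = 'east']
order_id=800: ✗
order_id=801: ✓ → 17
order_id=802: ✓ → 382
order_id=803: ✗
order_id=804: ✗
order_id=805: ✓ → 498
order_id=806: ✗
order_id=807: ✗
order_id=808: ✓ → 287
order_id=809: ✗
order_id=810: ✗
order_id=811: ✗
order_id=812: ✗
east_sum = 17 + 382 + 498 + 287 = 1184

store_sum=649, priority_sum=1595, east_sum=1184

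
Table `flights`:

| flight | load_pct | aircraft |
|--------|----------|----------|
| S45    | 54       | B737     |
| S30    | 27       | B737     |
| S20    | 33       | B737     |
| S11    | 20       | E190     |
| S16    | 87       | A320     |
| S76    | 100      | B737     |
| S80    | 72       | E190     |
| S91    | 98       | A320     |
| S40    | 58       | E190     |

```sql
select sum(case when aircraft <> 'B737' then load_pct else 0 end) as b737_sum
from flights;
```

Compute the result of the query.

335

flight=S45: ✗
flight=S30: ✗
flight=S20: ✗
flight=S11: ✓ → 20
flight=S16: ✓ → 87
flight=S76: ✗
flight=S80: ✓ → 72
flight=S91: ✓ → 98
flight=S40: ✓ → 58
b737_sum = 20 + 87 + 72 + 98 + 58 = 335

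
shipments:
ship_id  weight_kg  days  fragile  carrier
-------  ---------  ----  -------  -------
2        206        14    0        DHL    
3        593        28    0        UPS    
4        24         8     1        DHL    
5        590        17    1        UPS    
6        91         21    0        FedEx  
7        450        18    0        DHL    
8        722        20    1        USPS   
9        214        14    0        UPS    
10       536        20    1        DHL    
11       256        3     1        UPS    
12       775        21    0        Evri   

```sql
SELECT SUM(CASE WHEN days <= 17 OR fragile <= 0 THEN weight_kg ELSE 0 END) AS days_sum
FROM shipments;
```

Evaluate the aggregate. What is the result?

ship_id=2: ✓ → 206
ship_id=3: ✓ → 593
ship_id=4: ✓ → 24
ship_id=5: ✓ → 590
ship_id=6: ✓ → 91
ship_id=7: ✓ → 450
ship_id=8: ✗
ship_id=9: ✓ → 214
ship_id=10: ✗
ship_id=11: ✓ → 256
ship_id=12: ✓ → 775
days_sum = 206 + 593 + 24 + 590 + 91 + 450 + 214 + 256 + 775 = 3199

3199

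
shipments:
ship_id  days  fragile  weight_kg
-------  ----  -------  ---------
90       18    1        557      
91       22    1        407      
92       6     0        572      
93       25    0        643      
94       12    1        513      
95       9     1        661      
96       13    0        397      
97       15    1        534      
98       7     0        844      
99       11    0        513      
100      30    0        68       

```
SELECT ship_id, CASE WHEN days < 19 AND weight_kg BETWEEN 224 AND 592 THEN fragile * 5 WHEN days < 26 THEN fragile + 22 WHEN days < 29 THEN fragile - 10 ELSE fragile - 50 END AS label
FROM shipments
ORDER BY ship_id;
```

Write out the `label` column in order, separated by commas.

ship_id=90: days < 19 AND weight_kg BETWEEN 224 AND 592 → 5
ship_id=91: days < 26 → 23
ship_id=92: days < 19 AND weight_kg BETWEEN 224 AND 592 → 0
ship_id=93: days < 26 → 22
ship_id=94: days < 19 AND weight_kg BETWEEN 224 AND 592 → 5
ship_id=95: days < 26 → 23
ship_id=96: days < 19 AND weight_kg BETWEEN 224 AND 592 → 0
ship_id=97: days < 19 AND weight_kg BETWEEN 224 AND 592 → 5
ship_id=98: days < 26 → 22
ship_id=99: days < 19 AND weight_kg BETWEEN 224 AND 592 → 0
ship_id=100: ELSE → -50

5, 23, 0, 22, 5, 23, 0, 5, 22, 0, -50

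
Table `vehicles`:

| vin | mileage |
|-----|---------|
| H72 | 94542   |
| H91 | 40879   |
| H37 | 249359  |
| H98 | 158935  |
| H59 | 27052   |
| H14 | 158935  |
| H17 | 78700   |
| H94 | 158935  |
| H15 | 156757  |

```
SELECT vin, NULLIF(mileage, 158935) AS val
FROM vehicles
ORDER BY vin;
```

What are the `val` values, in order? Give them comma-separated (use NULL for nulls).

NULL, 156757, 78700, 249359, 27052, 94542, 40879, NULL, NULL

vin=H14: mileage=158935 vs 158935: equal → NULL
vin=H15: mileage=156757 vs 158935: differ → 156757
vin=H17: mileage=78700 vs 158935: differ → 78700
vin=H37: mileage=249359 vs 158935: differ → 249359
vin=H59: mileage=27052 vs 158935: differ → 27052
vin=H72: mileage=94542 vs 158935: differ → 94542
vin=H91: mileage=40879 vs 158935: differ → 40879
vin=H94: mileage=158935 vs 158935: equal → NULL
vin=H98: mileage=158935 vs 158935: equal → NULL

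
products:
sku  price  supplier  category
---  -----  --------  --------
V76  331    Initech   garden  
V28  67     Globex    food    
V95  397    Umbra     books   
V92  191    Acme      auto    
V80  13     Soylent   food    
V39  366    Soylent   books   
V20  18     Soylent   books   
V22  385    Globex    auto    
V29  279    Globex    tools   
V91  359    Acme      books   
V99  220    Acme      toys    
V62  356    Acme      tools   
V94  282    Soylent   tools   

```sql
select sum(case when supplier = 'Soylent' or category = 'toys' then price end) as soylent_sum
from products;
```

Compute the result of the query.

899

sku=V76: ✗
sku=V28: ✗
sku=V95: ✗
sku=V92: ✗
sku=V80: ✓ → 13
sku=V39: ✓ → 366
sku=V20: ✓ → 18
sku=V22: ✗
sku=V29: ✗
sku=V91: ✗
sku=V99: ✓ → 220
sku=V62: ✗
sku=V94: ✓ → 282
soylent_sum = 13 + 366 + 18 + 220 + 282 = 899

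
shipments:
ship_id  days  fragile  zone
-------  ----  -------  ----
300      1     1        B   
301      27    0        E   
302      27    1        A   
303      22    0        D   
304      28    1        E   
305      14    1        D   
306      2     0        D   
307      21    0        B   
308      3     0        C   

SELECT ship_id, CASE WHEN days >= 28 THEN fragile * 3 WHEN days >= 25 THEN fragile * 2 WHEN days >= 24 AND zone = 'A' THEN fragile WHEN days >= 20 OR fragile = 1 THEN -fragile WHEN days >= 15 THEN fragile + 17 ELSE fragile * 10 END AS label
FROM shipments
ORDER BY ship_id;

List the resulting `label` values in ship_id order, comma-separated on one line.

ship_id=300: days >= 20 OR fragile = 1 → -1
ship_id=301: days >= 25 → 0
ship_id=302: days >= 25 → 2
ship_id=303: days >= 20 OR fragile = 1 → 0
ship_id=304: days >= 28 → 3
ship_id=305: days >= 20 OR fragile = 1 → -1
ship_id=306: ELSE → 0
ship_id=307: days >= 20 OR fragile = 1 → 0
ship_id=308: ELSE → 0

-1, 0, 2, 0, 3, -1, 0, 0, 0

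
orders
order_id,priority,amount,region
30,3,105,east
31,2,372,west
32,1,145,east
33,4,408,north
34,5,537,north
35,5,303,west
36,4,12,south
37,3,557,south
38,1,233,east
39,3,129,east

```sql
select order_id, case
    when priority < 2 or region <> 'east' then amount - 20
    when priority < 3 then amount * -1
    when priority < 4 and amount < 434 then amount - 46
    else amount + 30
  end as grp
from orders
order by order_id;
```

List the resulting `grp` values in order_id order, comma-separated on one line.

59, 352, 125, 388, 517, 283, -8, 537, 213, 83

order_id=30: priority < 4 and amount < 434 → 59
order_id=31: priority < 2 or region <> 'east' → 352
order_id=32: priority < 2 or region <> 'east' → 125
order_id=33: priority < 2 or region <> 'east' → 388
order_id=34: priority < 2 or region <> 'east' → 517
order_id=35: priority < 2 or region <> 'east' → 283
order_id=36: priority < 2 or region <> 'east' → -8
order_id=37: priority < 2 or region <> 'east' → 537
order_id=38: priority < 2 or region <> 'east' → 213
order_id=39: priority < 4 and amount < 434 → 83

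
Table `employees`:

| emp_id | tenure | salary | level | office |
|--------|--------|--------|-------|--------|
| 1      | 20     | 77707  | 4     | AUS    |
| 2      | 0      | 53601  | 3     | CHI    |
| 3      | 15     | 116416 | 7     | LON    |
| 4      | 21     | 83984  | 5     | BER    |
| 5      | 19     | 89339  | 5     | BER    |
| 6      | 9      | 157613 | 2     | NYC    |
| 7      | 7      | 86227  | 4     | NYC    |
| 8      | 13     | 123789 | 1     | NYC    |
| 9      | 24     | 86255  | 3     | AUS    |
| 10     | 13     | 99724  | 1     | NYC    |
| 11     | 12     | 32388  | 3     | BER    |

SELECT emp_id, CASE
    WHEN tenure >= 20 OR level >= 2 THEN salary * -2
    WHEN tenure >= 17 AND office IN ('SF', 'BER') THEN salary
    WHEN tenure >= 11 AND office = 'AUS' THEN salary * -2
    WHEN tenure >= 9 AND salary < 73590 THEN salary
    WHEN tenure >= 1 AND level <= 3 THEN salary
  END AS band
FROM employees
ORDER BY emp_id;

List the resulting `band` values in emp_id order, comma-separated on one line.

emp_id=1: tenure >= 20 OR level >= 2 → -155414
emp_id=2: tenure >= 20 OR level >= 2 → -107202
emp_id=3: tenure >= 20 OR level >= 2 → -232832
emp_id=4: tenure >= 20 OR level >= 2 → -167968
emp_id=5: tenure >= 20 OR level >= 2 → -178678
emp_id=6: tenure >= 20 OR level >= 2 → -315226
emp_id=7: tenure >= 20 OR level >= 2 → -172454
emp_id=8: tenure >= 1 AND level <= 3 → 123789
emp_id=9: tenure >= 20 OR level >= 2 → -172510
emp_id=10: tenure >= 1 AND level <= 3 → 99724
emp_id=11: tenure >= 20 OR level >= 2 → -64776

-155414, -107202, -232832, -167968, -178678, -315226, -172454, 123789, -172510, 99724, -64776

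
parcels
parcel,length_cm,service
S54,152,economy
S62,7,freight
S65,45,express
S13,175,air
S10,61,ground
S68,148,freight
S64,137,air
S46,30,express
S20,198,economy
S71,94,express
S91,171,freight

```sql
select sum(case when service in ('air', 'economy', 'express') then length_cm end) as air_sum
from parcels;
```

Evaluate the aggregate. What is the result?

831

parcel=S54: ✓ → 152
parcel=S62: ✗
parcel=S65: ✓ → 45
parcel=S13: ✓ → 175
parcel=S10: ✗
parcel=S68: ✗
parcel=S64: ✓ → 137
parcel=S46: ✓ → 30
parcel=S20: ✓ → 198
parcel=S71: ✓ → 94
parcel=S91: ✗
air_sum = 152 + 45 + 175 + 137 + 30 + 198 + 94 = 831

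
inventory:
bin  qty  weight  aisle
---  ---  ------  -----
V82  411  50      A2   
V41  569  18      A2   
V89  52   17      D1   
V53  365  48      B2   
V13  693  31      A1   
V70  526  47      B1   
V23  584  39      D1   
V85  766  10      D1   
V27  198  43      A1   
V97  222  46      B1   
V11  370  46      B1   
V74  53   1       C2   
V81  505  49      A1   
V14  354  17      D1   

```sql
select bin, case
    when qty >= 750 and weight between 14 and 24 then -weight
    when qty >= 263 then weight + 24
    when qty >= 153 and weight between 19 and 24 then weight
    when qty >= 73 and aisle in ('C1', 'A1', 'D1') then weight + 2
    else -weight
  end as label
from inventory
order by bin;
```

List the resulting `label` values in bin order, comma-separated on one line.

bin=V11: qty >= 263 → 70
bin=V13: qty >= 263 → 55
bin=V14: qty >= 263 → 41
bin=V23: qty >= 263 → 63
bin=V27: qty >= 73 and aisle in ('C1', 'A1', 'D1') → 45
bin=V41: qty >= 263 → 42
bin=V53: qty >= 263 → 72
bin=V70: qty >= 263 → 71
bin=V74: ELSE → -1
bin=V81: qty >= 263 → 73
bin=V82: qty >= 263 → 74
bin=V85: qty >= 263 → 34
bin=V89: ELSE → -17
bin=V97: ELSE → -46

70, 55, 41, 63, 45, 42, 72, 71, -1, 73, 74, 34, -17, -46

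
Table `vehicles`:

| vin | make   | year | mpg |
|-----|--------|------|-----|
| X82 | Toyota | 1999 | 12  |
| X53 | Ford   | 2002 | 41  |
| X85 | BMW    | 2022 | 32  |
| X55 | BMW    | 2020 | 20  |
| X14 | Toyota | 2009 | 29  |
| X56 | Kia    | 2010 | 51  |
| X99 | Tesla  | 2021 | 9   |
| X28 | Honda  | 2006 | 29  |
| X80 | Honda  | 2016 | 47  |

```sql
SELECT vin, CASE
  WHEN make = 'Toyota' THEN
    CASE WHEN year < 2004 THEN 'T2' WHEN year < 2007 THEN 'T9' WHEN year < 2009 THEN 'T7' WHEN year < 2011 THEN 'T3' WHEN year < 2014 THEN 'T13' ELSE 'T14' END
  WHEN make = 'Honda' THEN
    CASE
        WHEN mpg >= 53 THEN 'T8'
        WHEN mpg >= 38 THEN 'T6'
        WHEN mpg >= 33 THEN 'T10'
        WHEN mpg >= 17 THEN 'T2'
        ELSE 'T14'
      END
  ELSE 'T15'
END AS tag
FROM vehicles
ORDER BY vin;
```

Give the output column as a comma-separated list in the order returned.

T3, T2, T15, T15, T15, T6, T2, T15, T15

vin=X14: make='Toyota' → inner[year < 2011] → T3
vin=X28: make='Honda' → inner[mpg >= 17] → T2
vin=X53: make='Ford' → outer ELSE → T15
vin=X55: make='BMW' → outer ELSE → T15
vin=X56: make='Kia' → outer ELSE → T15
vin=X80: make='Honda' → inner[mpg >= 38] → T6
vin=X82: make='Toyota' → inner[year < 2004] → T2
vin=X85: make='BMW' → outer ELSE → T15
vin=X99: make='Tesla' → outer ELSE → T15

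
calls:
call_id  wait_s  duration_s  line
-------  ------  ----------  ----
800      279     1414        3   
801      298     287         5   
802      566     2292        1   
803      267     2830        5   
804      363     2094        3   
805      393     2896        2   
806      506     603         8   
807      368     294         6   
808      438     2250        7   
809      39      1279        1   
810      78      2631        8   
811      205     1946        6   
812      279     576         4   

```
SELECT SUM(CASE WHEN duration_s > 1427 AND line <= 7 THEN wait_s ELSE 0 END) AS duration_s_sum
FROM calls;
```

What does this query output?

2232

call_id=800: ✗
call_id=801: ✗
call_id=802: ✓ → 566
call_id=803: ✓ → 267
call_id=804: ✓ → 363
call_id=805: ✓ → 393
call_id=806: ✗
call_id=807: ✗
call_id=808: ✓ → 438
call_id=809: ✗
call_id=810: ✗
call_id=811: ✓ → 205
call_id=812: ✗
duration_s_sum = 566 + 267 + 363 + 393 + 438 + 205 = 2232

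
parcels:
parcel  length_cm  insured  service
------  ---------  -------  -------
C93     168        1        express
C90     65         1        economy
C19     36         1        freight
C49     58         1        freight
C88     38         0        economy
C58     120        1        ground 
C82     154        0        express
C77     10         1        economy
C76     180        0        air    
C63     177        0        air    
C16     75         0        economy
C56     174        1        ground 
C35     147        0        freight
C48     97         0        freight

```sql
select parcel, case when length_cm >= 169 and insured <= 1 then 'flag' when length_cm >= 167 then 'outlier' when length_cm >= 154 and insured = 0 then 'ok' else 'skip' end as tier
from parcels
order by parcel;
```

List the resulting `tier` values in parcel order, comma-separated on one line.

skip, skip, skip, skip, skip, flag, skip, flag, flag, skip, ok, skip, skip, outlier

parcel=C16: ELSE → skip
parcel=C19: ELSE → skip
parcel=C35: ELSE → skip
parcel=C48: ELSE → skip
parcel=C49: ELSE → skip
parcel=C56: length_cm >= 169 and insured <= 1 → flag
parcel=C58: ELSE → skip
parcel=C63: length_cm >= 169 and insured <= 1 → flag
parcel=C76: length_cm >= 169 and insured <= 1 → flag
parcel=C77: ELSE → skip
parcel=C82: length_cm >= 154 and insured = 0 → ok
parcel=C88: ELSE → skip
parcel=C90: ELSE → skip
parcel=C93: length_cm >= 167 → outlier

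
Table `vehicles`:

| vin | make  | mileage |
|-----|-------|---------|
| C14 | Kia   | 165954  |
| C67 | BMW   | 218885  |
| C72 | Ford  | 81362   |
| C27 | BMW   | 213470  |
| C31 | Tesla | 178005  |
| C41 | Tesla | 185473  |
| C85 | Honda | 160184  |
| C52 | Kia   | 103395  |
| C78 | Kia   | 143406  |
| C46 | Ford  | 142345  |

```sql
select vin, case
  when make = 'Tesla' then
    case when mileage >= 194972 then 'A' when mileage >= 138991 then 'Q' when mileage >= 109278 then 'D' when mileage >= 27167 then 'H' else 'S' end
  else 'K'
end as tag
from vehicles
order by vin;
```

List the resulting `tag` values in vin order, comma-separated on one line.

K, K, Q, Q, K, K, K, K, K, K

vin=C14: make='Kia' → outer ELSE → K
vin=C27: make='BMW' → outer ELSE → K
vin=C31: make='Tesla' → inner[mileage >= 138991] → Q
vin=C41: make='Tesla' → inner[mileage >= 138991] → Q
vin=C46: make='Ford' → outer ELSE → K
vin=C52: make='Kia' → outer ELSE → K
vin=C67: make='BMW' → outer ELSE → K
vin=C72: make='Ford' → outer ELSE → K
vin=C78: make='Kia' → outer ELSE → K
vin=C85: make='Honda' → outer ELSE → K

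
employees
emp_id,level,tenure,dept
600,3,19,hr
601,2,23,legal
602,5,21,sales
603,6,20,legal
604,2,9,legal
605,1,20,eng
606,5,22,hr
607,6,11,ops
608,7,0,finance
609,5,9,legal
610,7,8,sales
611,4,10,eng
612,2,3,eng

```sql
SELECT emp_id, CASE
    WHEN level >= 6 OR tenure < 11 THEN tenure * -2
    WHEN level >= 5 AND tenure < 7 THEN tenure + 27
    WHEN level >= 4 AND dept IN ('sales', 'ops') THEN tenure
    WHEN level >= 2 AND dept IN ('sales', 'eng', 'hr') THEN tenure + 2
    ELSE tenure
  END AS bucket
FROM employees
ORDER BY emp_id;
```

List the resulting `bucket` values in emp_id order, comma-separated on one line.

21, 23, 21, -40, -18, 20, 24, -22, 0, -18, -16, -20, -6

emp_id=600: level >= 2 AND dept IN ('sales', 'eng', 'hr') → 21
emp_id=601: ELSE → 23
emp_id=602: level >= 4 AND dept IN ('sales', 'ops') → 21
emp_id=603: level >= 6 OR tenure < 11 → -40
emp_id=604: level >= 6 OR tenure < 11 → -18
emp_id=605: ELSE → 20
emp_id=606: level >= 2 AND dept IN ('sales', 'eng', 'hr') → 24
emp_id=607: level >= 6 OR tenure < 11 → -22
emp_id=608: level >= 6 OR tenure < 11 → 0
emp_id=609: level >= 6 OR tenure < 11 → -18
emp_id=610: level >= 6 OR tenure < 11 → -16
emp_id=611: level >= 6 OR tenure < 11 → -20
emp_id=612: level >= 6 OR tenure < 11 → -6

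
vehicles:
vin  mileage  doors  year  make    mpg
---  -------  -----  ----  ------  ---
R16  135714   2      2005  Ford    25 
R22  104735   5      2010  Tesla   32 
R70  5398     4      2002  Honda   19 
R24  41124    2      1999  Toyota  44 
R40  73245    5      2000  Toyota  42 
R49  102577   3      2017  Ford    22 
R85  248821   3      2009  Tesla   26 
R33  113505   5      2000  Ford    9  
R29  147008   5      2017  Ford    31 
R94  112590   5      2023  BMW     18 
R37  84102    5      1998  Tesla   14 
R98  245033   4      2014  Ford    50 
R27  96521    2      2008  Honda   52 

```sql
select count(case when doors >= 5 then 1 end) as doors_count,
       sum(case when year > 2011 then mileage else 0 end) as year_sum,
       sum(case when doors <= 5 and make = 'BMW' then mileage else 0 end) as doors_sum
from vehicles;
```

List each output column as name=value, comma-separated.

[doors_count: doors >= 5]
vin=R16: ✗
vin=R22: ✓ → 1
vin=R70: ✗
vin=R24: ✗
vin=R40: ✓ → 1
vin=R49: ✗
vin=R85: ✗
vin=R33: ✓ → 1
vin=R29: ✓ → 1
vin=R94: ✓ → 1
vin=R37: ✓ → 1
vin=R98: ✗
vin=R27: ✗
doors_count = COUNT(1, 1, 1, 1, 1, 1) = 6
—
[year_sum: year > 2011]
vin=R16: ✗
vin=R22: ✗
vin=R70: ✗
vin=R24: ✗
vin=R40: ✗
vin=R49: ✓ → 102577
vin=R85: ✗
vin=R33: ✗
vin=R29: ✓ → 147008
vin=R94: ✓ → 112590
vin=R37: ✗
vin=R98: ✓ → 245033
vin=R27: ✗
year_sum = 102577 + 147008 + 112590 + 245033 = 607208
—
[doors_sum: doors <= 5 and make = 'BMW']
vin=R16: ✗
vin=R22: ✗
vin=R70: ✗
vin=R24: ✗
vin=R40: ✗
vin=R49: ✗
vin=R85: ✗
vin=R33: ✗
vin=R29: ✗
vin=R94: ✓ → 112590
vin=R37: ✗
vin=R98: ✗
vin=R27: ✗
doors_sum = 112590

doors_count=6, year_sum=607208, doors_sum=112590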